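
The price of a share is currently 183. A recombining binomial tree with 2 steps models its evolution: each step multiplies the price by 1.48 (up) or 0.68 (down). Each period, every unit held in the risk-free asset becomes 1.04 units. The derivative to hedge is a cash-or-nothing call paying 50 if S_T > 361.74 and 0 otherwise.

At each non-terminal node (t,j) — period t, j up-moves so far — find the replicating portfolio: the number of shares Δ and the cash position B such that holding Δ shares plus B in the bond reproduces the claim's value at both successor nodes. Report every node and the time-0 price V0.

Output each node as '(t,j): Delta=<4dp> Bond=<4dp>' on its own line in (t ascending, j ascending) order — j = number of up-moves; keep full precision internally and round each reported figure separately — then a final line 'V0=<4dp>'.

Since d<R<u, set p* = (R−d)/(u−d) = 0.4500; price each node as the discounted p*-expectation of its children.
At expiry t=2: V(2,0)=0.0000, V(2,1)=0.0000, V(2,2)=50.0000
Node (1,0) S=124.4400: V=(p*·0.0000+(1−p*)·0.0000)/1.04=0.0000; Δ=(0.0000−0.0000)/(184.1712−84.6192)=0.0000; B=V−Δ·S=0.0000
Node (1,1) S=270.8400: V=(p*·50.0000+(1−p*)·0.0000)/1.04=21.6346; Δ=(50.0000−0.0000)/(400.8432−184.1712)=0.2308; B=V−Δ·S=-40.8654
Node (0,0) S=183.0000: V=(p*·21.6346+(1−p*)·0.0000)/1.04=9.3611; Δ=(21.6346−0.0000)/(270.8400−124.4400)=0.1478; B=V−Δ·S=-17.6821
Check: Δ(0,0)·S0 + B(0,0) = 9.3611 = V0.

(0,0): Delta=0.1478 Bond=-17.6821
(1,0): Delta=0.0000 Bond=0.0000
(1,1): Delta=0.2308 Bond=-40.8654
V0=9.3611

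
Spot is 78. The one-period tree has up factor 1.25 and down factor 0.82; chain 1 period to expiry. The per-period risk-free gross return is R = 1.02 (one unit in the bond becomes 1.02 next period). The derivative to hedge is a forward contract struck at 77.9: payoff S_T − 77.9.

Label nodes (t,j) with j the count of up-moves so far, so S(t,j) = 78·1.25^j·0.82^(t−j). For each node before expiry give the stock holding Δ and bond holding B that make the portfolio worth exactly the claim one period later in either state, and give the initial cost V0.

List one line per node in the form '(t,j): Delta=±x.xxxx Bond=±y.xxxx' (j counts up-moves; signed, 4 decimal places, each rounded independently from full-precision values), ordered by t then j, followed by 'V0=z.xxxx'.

Risk-neutral probability p* = (R−d)/(u−d) = (1.02−0.82)/(1.25−0.82) = 0.4651.
At expiry t=1: V(1,0)=-13.9400, V(1,1)=19.6000
(0,0): S=78.0000. Δ = (V_up−V_dn)/(S_up−S_dn) = (19.6000−-13.9400)/(97.5000−63.9600) = 1.0000. V = [p*·19.6000 + (1−p*)·-13.9400]/1.02 = 1.6275. B = V − Δ·S = -76.3725.
Each (Δ,B) replicates both successor values, so the strategy is self-financing and V0 is arbitrage-free.

(0,0): Delta=1.0000 Bond=-76.3725
V0=1.6275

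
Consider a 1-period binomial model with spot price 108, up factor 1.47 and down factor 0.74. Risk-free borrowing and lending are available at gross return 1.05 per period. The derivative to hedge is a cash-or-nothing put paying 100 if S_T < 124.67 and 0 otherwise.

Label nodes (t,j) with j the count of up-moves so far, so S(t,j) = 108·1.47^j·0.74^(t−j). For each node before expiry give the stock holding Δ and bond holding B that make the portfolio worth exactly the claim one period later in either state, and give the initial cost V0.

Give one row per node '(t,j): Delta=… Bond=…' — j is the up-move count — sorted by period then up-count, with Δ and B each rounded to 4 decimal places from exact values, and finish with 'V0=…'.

(0,0): Delta=-1.2684 Bond=191.7808
V0=54.7945

The replicating-portfolio and risk-neutral prices coincide; use p* = (1.05−0.74)/(1.47−0.74) = 0.4247 for the latter.
Terminal payoffs: V(1,0)=100.0000, V(1,1)=0.0000
Node (0,0) S=108.0000: V=(p*·0.0000+(1−p*)·100.0000)/1.05=54.7945; Δ=(0.0000−100.0000)/(158.7600−79.9200)=-1.2684; B=V−Δ·S=191.7808
Self-financing check: at every node Δ·S+B equals the discounted successor values.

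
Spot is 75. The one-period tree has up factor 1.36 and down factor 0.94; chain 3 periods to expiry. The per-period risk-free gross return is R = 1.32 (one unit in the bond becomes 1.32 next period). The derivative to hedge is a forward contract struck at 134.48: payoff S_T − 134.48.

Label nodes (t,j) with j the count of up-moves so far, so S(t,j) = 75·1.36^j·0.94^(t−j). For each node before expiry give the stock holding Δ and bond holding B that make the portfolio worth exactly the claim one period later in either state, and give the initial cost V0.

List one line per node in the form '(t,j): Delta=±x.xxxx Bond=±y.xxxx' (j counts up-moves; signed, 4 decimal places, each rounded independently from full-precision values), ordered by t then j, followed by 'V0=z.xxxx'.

(0,0): Delta=1.0000 Bond=-58.4704
(1,0): Delta=1.0000 Bond=-77.1809
(1,1): Delta=1.0000 Bond=-77.1809
(2,0): Delta=1.0000 Bond=-101.8788
(2,1): Delta=1.0000 Bond=-101.8788
(2,2): Delta=1.0000 Bond=-101.8788
V0=16.5296

No-arbitrage ⇒ martingale measure with p* = (R−d)/(u−d) = 0.9048.
At expiry t=3: V(3,0)=-72.1862, V(3,1)=-44.3528, V(3,2)=-4.0832, V(3,3)=54.1792
Node (2,0) S=66.2700: V=(p*·-44.3528+(1−p*)·-72.1862)/1.32=-35.6088; Δ=(-44.3528−-72.1862)/(90.1272−62.2938)=1.0000; B=V−Δ·S=-101.8788
Node (2,1) S=95.8800: V=(p*·-4.0832+(1−p*)·-44.3528)/1.32=-5.9988; Δ=(-4.0832−-44.3528)/(130.3968−90.1272)=1.0000; B=V−Δ·S=-101.8788
Node (2,2) S=138.7200: V=(p*·54.1792+(1−p*)·-4.0832)/1.32=36.8412; Δ=(54.1792−-4.0832)/(188.6592−130.3968)=1.0000; B=V−Δ·S=-101.8788
Node (1,0) S=70.5000: V=(p*·-5.9988+(1−p*)·-35.6088)/1.32=-6.6809; Δ=(-5.9988−-35.6088)/(95.8800−66.2700)=1.0000; B=V−Δ·S=-77.1809
Node (1,1) S=102.0000: V=(p*·36.8412+(1−p*)·-5.9988)/1.32=24.8191; Δ=(36.8412−-5.9988)/(138.7200−95.8800)=1.0000; B=V−Δ·S=-77.1809
Node (0,0) S=75.0000: V=(p*·24.8191+(1−p*)·-6.6809)/1.32=16.5296; Δ=(24.8191−-6.6809)/(102.0000−70.5000)=1.0000; B=V−Δ·S=-58.4704
Check: Δ(0,0)·S0 + B(0,0) = 16.5296 = V0.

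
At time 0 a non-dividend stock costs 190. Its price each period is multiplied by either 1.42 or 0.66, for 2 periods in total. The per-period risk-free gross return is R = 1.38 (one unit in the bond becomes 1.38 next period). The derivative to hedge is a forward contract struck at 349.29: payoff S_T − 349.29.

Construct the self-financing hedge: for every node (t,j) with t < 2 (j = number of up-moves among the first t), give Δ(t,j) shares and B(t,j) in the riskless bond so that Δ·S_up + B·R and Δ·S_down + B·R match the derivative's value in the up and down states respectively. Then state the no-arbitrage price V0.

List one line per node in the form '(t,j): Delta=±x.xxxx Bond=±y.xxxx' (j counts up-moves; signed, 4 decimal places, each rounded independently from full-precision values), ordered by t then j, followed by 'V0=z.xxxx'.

Since d<R<u, set p* = (R−d)/(u−d) = 0.9474; price each node as the discounted p*-expectation of its children.
Terminal payoffs: V(2,0)=-266.5260, V(2,1)=-171.2220, V(2,2)=33.8260
  t=1,j=0: stock 125.4000 → up 178.0680 (V=-171.2220), down 82.7640 (V=-266.5260). Price -127.7087; hedge Δ=1.0000, bond B=-253.1087.
  t=1,j=1: stock 269.8000 → up 383.1160 (V=33.8260), down 178.0680 (V=-171.2220). Price 16.6913; hedge Δ=1.0000, bond B=-253.1087.
  t=0,j=0: stock 190.0000 → up 269.8000 (V=16.6913), down 125.4000 (V=-127.7087). Price 6.5879; hedge Δ=1.0000, bond B=-183.4121.
The time-0 hedge costs 6.5879, which is the no-arbitrage price.

(0,0): Delta=1.0000 Bond=-183.4121
(1,0): Delta=1.0000 Bond=-253.1087
(1,1): Delta=1.0000 Bond=-253.1087
V0=6.5879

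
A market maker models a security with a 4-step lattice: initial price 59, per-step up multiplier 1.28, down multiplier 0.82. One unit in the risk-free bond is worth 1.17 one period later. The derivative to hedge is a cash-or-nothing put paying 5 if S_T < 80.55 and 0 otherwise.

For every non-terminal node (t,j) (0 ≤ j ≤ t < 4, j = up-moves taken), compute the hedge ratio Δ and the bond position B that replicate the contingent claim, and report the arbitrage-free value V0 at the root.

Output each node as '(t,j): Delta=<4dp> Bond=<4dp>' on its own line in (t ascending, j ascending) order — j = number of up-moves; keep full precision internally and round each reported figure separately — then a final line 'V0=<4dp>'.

The replicating-portfolio and risk-neutral prices coincide; use p* = (1.17−0.82)/(1.28−0.82) = 0.7609 for the latter.
Terminal values V(4,·): V(4,0)=5.0000, V(4,1)=5.0000, V(4,2)=5.0000, V(4,3)=0.0000, V(4,4)=0.0000
Node (3,0) S=32.5307: V=(p*·5.0000+(1−p*)·5.0000)/1.17=4.2735; Δ=(5.0000−5.0000)/(41.6393−26.6752)=0.0000; B=V−Δ·S=4.2735
Node (3,1) S=50.7796: V=(p*·5.0000+(1−p*)·5.0000)/1.17=4.2735; Δ=(5.0000−5.0000)/(64.9979−41.6393)=0.0000; B=V−Δ·S=4.2735
Node (3,2) S=79.2658: V=(p*·0.0000+(1−p*)·5.0000)/1.17=1.0219; Δ=(0.0000−5.0000)/(101.4602−64.9979)=-0.1371; B=V−Δ·S=11.8915
Node (3,3) S=123.7320: V=(p*·0.0000+(1−p*)·0.0000)/1.17=0.0000; Δ=(0.0000−0.0000)/(158.3769−101.4602)=0.0000; B=V−Δ·S=0.0000
Node (2,0) S=39.6716: V=(p*·4.2735+(1−p*)·4.2735)/1.17=3.6526; Δ=(4.2735−4.2735)/(50.7796−32.5307)=0.0000; B=V−Δ·S=3.6526
Node (2,1) S=61.9264: V=(p*·1.0219+(1−p*)·4.2735)/1.17=1.5380; Δ=(1.0219−4.2735)/(79.2658−50.7796)=-0.1141; B=V−Δ·S=8.6067
Node (2,2) S=96.6656: V=(p*·0.0000+(1−p*)·1.0219)/1.17=0.2089; Δ=(0.0000−1.0219)/(123.7320−79.2658)=-0.0230; B=V−Δ·S=2.4304
Node (1,0) S=48.3800: V=(p*·1.5380+(1−p*)·3.6526)/1.17=1.7467; Δ=(1.5380−3.6526)/(61.9264−39.6716)=-0.0950; B=V−Δ·S=6.3436
Node (1,1) S=75.5200: V=(p*·0.2089+(1−p*)·1.5380)/1.17=0.4502; Δ=(0.2089−1.5380)/(96.6656−61.9264)=-0.0383; B=V−Δ·S=3.3396
Node (0,0) S=59.0000: V=(p*·0.4502+(1−p*)·1.7467)/1.17=0.6498; Δ=(0.4502−1.7467)/(75.5200−48.3800)=-0.0478; B=V−Δ·S=3.4683
Self-financing check: at every node Δ·S+B equals the discounted successor values.

(0,0): Delta=-0.0478 Bond=3.4683
(1,0): Delta=-0.0950 Bond=6.3436
(1,1): Delta=-0.0383 Bond=3.3396
(2,0): Delta=0.0000 Bond=3.6526
(2,1): Delta=-0.1141 Bond=8.6067
(2,2): Delta=-0.0230 Bond=2.4304
(3,0): Delta=0.0000 Bond=4.2735
(3,1): Delta=0.0000 Bond=4.2735
(3,2): Delta=-0.1371 Bond=11.8915
(3,3): Delta=0.0000 Bond=0.0000
V0=0.6498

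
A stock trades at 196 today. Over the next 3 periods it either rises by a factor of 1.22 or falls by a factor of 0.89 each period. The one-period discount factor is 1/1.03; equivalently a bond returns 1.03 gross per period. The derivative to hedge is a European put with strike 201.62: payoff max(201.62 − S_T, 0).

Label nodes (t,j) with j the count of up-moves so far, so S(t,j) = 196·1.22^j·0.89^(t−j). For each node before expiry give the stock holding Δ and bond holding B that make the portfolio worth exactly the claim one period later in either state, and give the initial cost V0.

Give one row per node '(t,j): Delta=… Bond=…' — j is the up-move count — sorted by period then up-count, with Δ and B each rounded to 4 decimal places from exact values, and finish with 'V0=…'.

(0,0): Delta=-0.3345 Bond=81.3504
(1,0): Delta=-0.5849 Bond=127.4760
(1,1): Delta=-0.0865 Bond=24.5039
(2,0): Delta=-1.0000 Bond=195.7476
(2,1): Delta=-0.1739 Bond=43.8362
(2,2): Delta=0.0000 Bond=0.0000
V0=15.7973

Under the risk-neutral measure, an up-move has probability p* = (R−d)/(u−d) = 0.4242 and values discount at R = 1.03.
Terminal payoffs: V(3,0)=63.4461, V(3,1)=12.2130, V(3,2)=0.0000, V(3,3)=0.0000
  t=2,j=0: stock 155.2516 → up 189.4070 (V=12.2130), down 138.1739 (V=63.4461). Price 40.4960; hedge Δ=-1.0000, bond B=195.7476.
  t=2,j=1: stock 212.8168 → up 259.6365 (V=0.0000), down 189.4070 (V=12.2130). Price 6.8269; hedge Δ=-0.1739, bond B=43.8362.
  t=2,j=2: stock 291.7264 → up 355.9062 (V=0.0000), down 259.6365 (V=0.0000). Price 0.0000; hedge Δ=0.0000, bond B=0.0000.
  t=1,j=0: stock 174.4400 → up 212.8168 (V=6.8269), down 155.2516 (V=40.4960). Price 25.4487; hedge Δ=-0.5849, bond B=127.4760.
  t=1,j=1: stock 239.1200 → up 291.7264 (V=0.0000), down 212.8168 (V=6.8269). Price 3.8162; hedge Δ=-0.0865, bond B=24.5039.
  t=0,j=0: stock 196.0000 → up 239.1200 (V=3.8162), down 174.4400 (V=25.4487). Price 15.7973; hedge Δ=-0.3345, bond B=81.3504.
The time-0 hedge costs 15.7973, which is the no-arbitrage price.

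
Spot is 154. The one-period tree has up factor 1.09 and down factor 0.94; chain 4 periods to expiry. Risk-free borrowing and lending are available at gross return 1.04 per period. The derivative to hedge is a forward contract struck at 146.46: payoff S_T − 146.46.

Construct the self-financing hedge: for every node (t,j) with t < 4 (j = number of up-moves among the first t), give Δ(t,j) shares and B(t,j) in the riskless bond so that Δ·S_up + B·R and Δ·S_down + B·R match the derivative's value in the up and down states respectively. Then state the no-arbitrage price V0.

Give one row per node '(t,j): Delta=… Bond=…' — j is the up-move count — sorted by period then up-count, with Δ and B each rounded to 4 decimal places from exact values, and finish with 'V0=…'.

(0,0): Delta=1.0000 Bond=-125.1946
(1,0): Delta=1.0000 Bond=-130.2024
(1,1): Delta=1.0000 Bond=-130.2024
(2,0): Delta=1.0000 Bond=-135.4105
(2,1): Delta=1.0000 Bond=-135.4105
(2,2): Delta=1.0000 Bond=-135.4105
(3,0): Delta=1.0000 Bond=-140.8269
(3,1): Delta=1.0000 Bond=-140.8269
(3,2): Delta=1.0000 Bond=-140.8269
(3,3): Delta=1.0000 Bond=-140.8269
V0=28.8054

Under the risk-neutral measure, an up-move has probability p* = (R−d)/(u−d) = 0.6667 and values discount at R = 1.04.
Payoff layer (t=4): V(4,0)=-26.2247, V(4,1)=-7.0382, V(4,2)=15.2100, V(4,3)=41.0084, V(4,4)=70.9236
Node (3,0) S=127.9099: V=(p*·-7.0382+(1−p*)·-26.2247)/1.04=-12.9170; Δ=(-7.0382−-26.2247)/(139.4218−120.2353)=1.0000; B=V−Δ·S=-140.8269
Node (3,1) S=148.3211: V=(p*·15.2100+(1−p*)·-7.0382)/1.04=7.4942; Δ=(15.2100−-7.0382)/(161.6700−139.4218)=1.0000; B=V−Δ·S=-140.8269
Node (3,2) S=171.9894: V=(p*·41.0084+(1−p*)·15.2100)/1.04=31.1624; Δ=(41.0084−15.2100)/(187.4684−161.6700)=1.0000; B=V−Δ·S=-140.8269
Node (3,3) S=199.4345: V=(p*·70.9236+(1−p*)·41.0084)/1.04=58.6075; Δ=(70.9236−41.0084)/(217.3836−187.4684)=1.0000; B=V−Δ·S=-140.8269
Node (2,0) S=136.0744: V=(p*·7.4942+(1−p*)·-12.9170)/1.04=0.6639; Δ=(7.4942−-12.9170)/(148.3211−127.9099)=1.0000; B=V−Δ·S=-135.4105
Node (2,1) S=157.7884: V=(p*·31.1624+(1−p*)·7.4942)/1.04=22.3779; Δ=(31.1624−7.4942)/(171.9894−148.3211)=1.0000; B=V−Δ·S=-135.4105
Node (2,2) S=182.9674: V=(p*·58.6075+(1−p*)·31.1624)/1.04=47.5569; Δ=(58.6075−31.1624)/(199.4345−171.9894)=1.0000; B=V−Δ·S=-135.4105
Node (1,0) S=144.7600: V=(p*·22.3779+(1−p*)·0.6639)/1.04=14.5576; Δ=(22.3779−0.6639)/(157.7884−136.0744)=1.0000; B=V−Δ·S=-130.2024
Node (1,1) S=167.8600: V=(p*·47.5569+(1−p*)·22.3779)/1.04=37.6576; Δ=(47.5569−22.3779)/(182.9674−157.7884)=1.0000; B=V−Δ·S=-130.2024
Node (0,0) S=154.0000: V=(p*·37.6576+(1−p*)·14.5576)/1.04=28.8054; Δ=(37.6576−14.5576)/(167.8600−144.7600)=1.0000; B=V−Δ·S=-125.1946
Root portfolio cost Δ·154+B reproduces V0=28.8054.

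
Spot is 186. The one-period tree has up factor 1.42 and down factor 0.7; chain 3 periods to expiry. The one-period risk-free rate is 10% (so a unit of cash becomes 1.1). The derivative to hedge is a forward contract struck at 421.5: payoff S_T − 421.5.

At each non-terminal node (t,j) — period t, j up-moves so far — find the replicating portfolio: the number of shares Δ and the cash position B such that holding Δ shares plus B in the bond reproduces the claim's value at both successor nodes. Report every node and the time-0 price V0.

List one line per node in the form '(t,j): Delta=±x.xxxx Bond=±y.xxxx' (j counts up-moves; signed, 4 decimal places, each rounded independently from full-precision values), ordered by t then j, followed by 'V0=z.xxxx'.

(0,0): Delta=1.0000 Bond=-316.6792
(1,0): Delta=1.0000 Bond=-348.3471
(1,1): Delta=1.0000 Bond=-348.3471
(2,0): Delta=1.0000 Bond=-383.1818
(2,1): Delta=1.0000 Bond=-383.1818
(2,2): Delta=1.0000 Bond=-383.1818
V0=-130.6792

Risk-neutral probability p* = (R−d)/(u−d) = (1.1−0.7)/(1.42−0.7) = 0.5556.
At expiry t=3: V(3,0)=-357.7020, V(3,1)=-292.0812, V(3,2)=-158.9647, V(3,3)=111.0716
  t=2,j=0: stock 91.1400 → up 129.4188 (V=-292.0812), down 63.7980 (V=-357.7020). Price -292.0418; hedge Δ=1.0000, bond B=-383.1818.
  t=2,j=1: stock 184.8840 → up 262.5353 (V=-158.9647), down 129.4188 (V=-292.0812). Price -198.2978; hedge Δ=1.0000, bond B=-383.1818.
  t=2,j=2: stock 375.0504 → up 532.5716 (V=111.0716), down 262.5353 (V=-158.9647). Price -8.1314; hedge Δ=1.0000, bond B=-383.1818.
  t=1,j=0: stock 130.2000 → up 184.8840 (V=-198.2978), down 91.1400 (V=-292.0418). Price -218.1471; hedge Δ=1.0000, bond B=-348.3471.
  t=1,j=1: stock 264.1200 → up 375.0504 (V=-8.1314), down 184.8840 (V=-198.2978). Price -84.2271; hedge Δ=1.0000, bond B=-348.3471.
  t=0,j=0: stock 186.0000 → up 264.1200 (V=-84.2271), down 130.2000 (V=-218.1471). Price -130.6792; hedge Δ=1.0000, bond B=-316.6792.
Each (Δ,B) replicates both successor values, so the strategy is self-financing and V0 is arbitrage-free.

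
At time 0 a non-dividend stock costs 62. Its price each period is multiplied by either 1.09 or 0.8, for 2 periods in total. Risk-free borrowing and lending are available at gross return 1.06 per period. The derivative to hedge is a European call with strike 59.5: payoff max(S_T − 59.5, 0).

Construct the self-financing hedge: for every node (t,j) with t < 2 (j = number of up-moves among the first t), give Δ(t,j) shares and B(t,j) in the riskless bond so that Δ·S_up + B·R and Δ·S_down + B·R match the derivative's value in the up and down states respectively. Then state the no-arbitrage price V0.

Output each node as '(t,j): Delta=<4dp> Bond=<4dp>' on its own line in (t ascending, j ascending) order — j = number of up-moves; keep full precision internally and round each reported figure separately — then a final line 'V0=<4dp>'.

(0,0): Delta=0.6662 Bond=-31.1736
(1,0): Delta=0.0000 Bond=0.0000
(1,1): Delta=0.7226 Bond=-36.8567
V0=10.1314

Since d<R<u, set p* = (R−d)/(u−d) = 0.8966; price each node as the discounted p*-expectation of its children.
At expiry t=2: V(2,0)=0.0000, V(2,1)=0.0000, V(2,2)=14.1622
(1,0): S=49.6000. Δ = (V_up−V_dn)/(S_up−S_dn) = (0.0000−0.0000)/(54.0640−39.6800) = 0.0000. V = [p*·0.0000 + (1−p*)·0.0000]/1.06 = 0.0000. B = V − Δ·S = 0.0000.
(1,1): S=67.5800. Δ = (V_up−V_dn)/(S_up−S_dn) = (14.1622−0.0000)/(73.6622−54.0640) = 0.7226. V = [p*·14.1622 + (1−p*)·0.0000]/1.06 = 11.9784. B = V − Δ·S = -36.8567.
(0,0): S=62.0000. Δ = (V_up−V_dn)/(S_up−S_dn) = (11.9784−0.0000)/(67.5800−49.6000) = 0.6662. V = [p*·11.9784 + (1−p*)·0.0000]/1.06 = 10.1314. B = V − Δ·S = -31.1736.
Check: Δ(0,0)·S0 + B(0,0) = 10.1314 = V0.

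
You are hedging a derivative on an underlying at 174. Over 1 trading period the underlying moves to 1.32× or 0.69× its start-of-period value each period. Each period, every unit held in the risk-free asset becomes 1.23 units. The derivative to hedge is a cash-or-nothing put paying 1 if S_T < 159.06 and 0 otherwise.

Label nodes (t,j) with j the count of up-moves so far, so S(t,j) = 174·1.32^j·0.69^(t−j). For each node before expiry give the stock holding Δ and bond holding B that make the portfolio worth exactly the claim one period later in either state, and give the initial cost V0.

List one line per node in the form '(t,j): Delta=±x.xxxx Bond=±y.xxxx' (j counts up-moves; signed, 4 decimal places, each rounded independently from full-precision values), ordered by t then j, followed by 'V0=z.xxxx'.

Under the risk-neutral measure, an up-move has probability p* = (R−d)/(u−d) = 0.8571 and values discount at R = 1.23.
At expiry t=1: V(1,0)=1.0000, V(1,1)=0.0000
Node (0,0) S=174.0000: V=(p*·0.0000+(1−p*)·1.0000)/1.23=0.1161; Δ=(0.0000−1.0000)/(229.6800−120.0600)=-0.0091; B=V−Δ·S=1.7034
Check: Δ(0,0)·S0 + B(0,0) = 0.1161 = V0.

(0,0): Delta=-0.0091 Bond=1.7034
V0=0.1161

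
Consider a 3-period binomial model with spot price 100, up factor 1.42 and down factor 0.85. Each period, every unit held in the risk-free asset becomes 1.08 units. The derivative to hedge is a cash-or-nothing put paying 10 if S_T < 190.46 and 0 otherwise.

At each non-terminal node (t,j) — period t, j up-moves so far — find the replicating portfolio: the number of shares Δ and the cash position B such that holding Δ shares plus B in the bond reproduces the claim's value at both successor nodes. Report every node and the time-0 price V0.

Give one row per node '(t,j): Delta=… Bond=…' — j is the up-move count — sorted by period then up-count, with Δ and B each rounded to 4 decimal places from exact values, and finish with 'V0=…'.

(0,0): Delta=-0.0245 Bond=9.8658
(1,0): Delta=0.0000 Bond=8.5734
(1,1): Delta=-0.0462 Bond=13.7322
(2,0): Delta=0.0000 Bond=9.2593
(2,1): Delta=0.0000 Bond=9.2593
(2,2): Delta=-0.0870 Bond=23.0669
V0=7.4168

Risk-neutral probability p* = (R−d)/(u−d) = (1.08−0.85)/(1.42−0.85) = 0.4035.
Terminal payoffs: V(3,0)=10.0000, V(3,1)=10.0000, V(3,2)=10.0000, V(3,3)=0.0000
  t=2,j=0: stock 72.2500 → up 102.5950 (V=10.0000), down 61.4125 (V=10.0000). Price 9.2593; hedge Δ=0.0000, bond B=9.2593.
  t=2,j=1: stock 120.7000 → up 171.3940 (V=10.0000), down 102.5950 (V=10.0000). Price 9.2593; hedge Δ=0.0000, bond B=9.2593.
  t=2,j=2: stock 201.6400 → up 286.3288 (V=0.0000), down 171.3940 (V=10.0000). Price 5.5231; hedge Δ=-0.0870, bond B=23.0669.
  t=1,j=0: stock 85.0000 → up 120.7000 (V=9.2593), down 72.2500 (V=9.2593). Price 8.5734; hedge Δ=0.0000, bond B=8.5734.
  t=1,j=1: stock 142.0000 → up 201.6400 (V=5.5231), down 120.7000 (V=9.2593). Price 7.1775; hedge Δ=-0.0462, bond B=13.7322.
  t=0,j=0: stock 100.0000 → up 142.0000 (V=7.1775), down 85.0000 (V=8.5734). Price 7.4168; hedge Δ=-0.0245, bond B=9.8658.
Check: Δ(0,0)·S0 + B(0,0) = 7.4168 = V0.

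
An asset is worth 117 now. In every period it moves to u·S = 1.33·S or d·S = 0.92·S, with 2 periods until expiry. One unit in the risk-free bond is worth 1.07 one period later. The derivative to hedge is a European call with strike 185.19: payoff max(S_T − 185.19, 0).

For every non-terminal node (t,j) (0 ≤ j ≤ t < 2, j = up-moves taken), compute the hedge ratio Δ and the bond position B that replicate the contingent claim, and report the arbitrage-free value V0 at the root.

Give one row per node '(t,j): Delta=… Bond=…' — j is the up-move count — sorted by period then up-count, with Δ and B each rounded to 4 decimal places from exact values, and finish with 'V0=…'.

No-arbitrage ⇒ martingale measure with p* = (R−d)/(u−d) = 0.3659.
Terminal values V(2,·): V(2,0)=0.0000, V(2,1)=0.0000, V(2,2)=21.7713
  t=1,j=0: stock 107.6400 → up 143.1612 (V=0.0000), down 99.0288 (V=0.0000). Price 0.0000; hedge Δ=0.0000, bond B=0.0000.
  t=1,j=1: stock 155.6100 → up 206.9613 (V=21.7713), down 143.1612 (V=0.0000). Price 7.4440; hedge Δ=0.3412, bond B=-45.6567.
  t=0,j=0: stock 117.0000 → up 155.6100 (V=7.4440), down 107.6400 (V=0.0000). Price 2.5453; hedge Δ=0.1552, bond B=-15.6109.
Check: Δ(0,0)·S0 + B(0,0) = 2.5453 = V0.

(0,0): Delta=0.1552 Bond=-15.6109
(1,0): Delta=0.0000 Bond=0.0000
(1,1): Delta=0.3412 Bond=-45.6567
V0=2.5453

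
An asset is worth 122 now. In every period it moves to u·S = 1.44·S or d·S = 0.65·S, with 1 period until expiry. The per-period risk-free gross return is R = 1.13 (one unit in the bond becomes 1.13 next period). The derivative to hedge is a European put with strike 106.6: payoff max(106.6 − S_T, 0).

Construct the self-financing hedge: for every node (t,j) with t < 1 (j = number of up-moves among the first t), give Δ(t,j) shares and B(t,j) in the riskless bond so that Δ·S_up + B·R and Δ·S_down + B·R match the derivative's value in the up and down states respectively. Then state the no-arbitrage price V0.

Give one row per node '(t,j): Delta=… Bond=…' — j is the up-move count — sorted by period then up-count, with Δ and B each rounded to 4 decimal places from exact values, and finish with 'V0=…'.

Risk-neutral probability p* = (R−d)/(u−d) = (1.13−0.65)/(1.44−0.65) = 0.6076.
Payoff layer (t=1): V(1,0)=27.3000, V(1,1)=0.0000
  t=0,j=0: stock 122.0000 → up 175.6800 (V=0.0000), down 79.3000 (V=27.3000). Price 9.4802; hedge Δ=-0.2833, bond B=44.0372.
Root portfolio cost Δ·122+B reproduces V0=9.4802.

(0,0): Delta=-0.2833 Bond=44.0372
V0=9.4802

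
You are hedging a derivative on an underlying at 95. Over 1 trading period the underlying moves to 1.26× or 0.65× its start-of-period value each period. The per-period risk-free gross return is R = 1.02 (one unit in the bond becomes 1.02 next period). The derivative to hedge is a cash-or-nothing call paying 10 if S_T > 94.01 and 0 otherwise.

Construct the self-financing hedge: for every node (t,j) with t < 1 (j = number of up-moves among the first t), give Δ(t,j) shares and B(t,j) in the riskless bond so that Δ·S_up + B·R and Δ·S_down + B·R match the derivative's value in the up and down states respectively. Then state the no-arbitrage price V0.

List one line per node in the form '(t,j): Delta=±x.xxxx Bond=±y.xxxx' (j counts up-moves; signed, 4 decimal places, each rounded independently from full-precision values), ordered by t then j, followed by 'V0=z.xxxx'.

(0,0): Delta=0.1726 Bond=-10.4468
V0=5.9466

No-arbitrage ⇒ martingale measure with p* = (R−d)/(u−d) = 0.6066.
At expiry t=1: V(1,0)=0.0000, V(1,1)=10.0000
  t=0,j=0: stock 95.0000 → up 119.7000 (V=10.0000), down 61.7500 (V=0.0000). Price 5.9466; hedge Δ=0.1726, bond B=-10.4468.
Each (Δ,B) replicates both successor values, so the strategy is self-financing and V0 is arbitrage-free.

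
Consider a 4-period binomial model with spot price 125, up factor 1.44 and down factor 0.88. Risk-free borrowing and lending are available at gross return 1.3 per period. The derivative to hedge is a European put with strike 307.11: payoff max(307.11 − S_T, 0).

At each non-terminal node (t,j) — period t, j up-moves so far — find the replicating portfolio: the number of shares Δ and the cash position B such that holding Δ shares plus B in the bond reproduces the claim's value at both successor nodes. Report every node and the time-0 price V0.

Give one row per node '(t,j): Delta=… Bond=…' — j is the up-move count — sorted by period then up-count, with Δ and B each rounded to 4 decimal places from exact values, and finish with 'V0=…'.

Under the risk-neutral measure, an up-move has probability p* = (R−d)/(u−d) = 0.7500 and values discount at R = 1.3.
Terminal payoffs: V(4,0)=232.1481, V(4,1)=184.4450, V(4,2)=106.3855, V(4,3)=0.0000, V(4,4)=0.0000
Node (3,0) S=85.1840: V=(p*·184.4450+(1−p*)·232.1481)/1.3=151.0545; Δ=(184.4450−232.1481)/(122.6650−74.9619)=-1.0000; B=V−Δ·S=236.2385
Node (3,1) S=139.3920: V=(p*·106.3855+(1−p*)·184.4450)/1.3=96.8465; Δ=(106.3855−184.4450)/(200.7245−122.6650)=-1.0000; B=V−Δ·S=236.2385
Node (3,2) S=228.0960: V=(p*·0.0000+(1−p*)·106.3855)/1.3=20.4588; Δ=(0.0000−106.3855)/(328.4582−200.7245)=-0.8329; B=V−Δ·S=210.4329
Node (3,3) S=373.2480: V=(p*·0.0000+(1−p*)·0.0000)/1.3=0.0000; Δ=(0.0000−0.0000)/(537.4771−328.4582)=0.0000; B=V−Δ·S=0.0000
Node (2,0) S=96.8000: V=(p*·96.8465+(1−p*)·151.0545)/1.3=84.9219; Δ=(96.8465−151.0545)/(139.3920−85.1840)=-1.0000; B=V−Δ·S=181.7219
Node (2,1) S=158.4000: V=(p*·20.4588+(1−p*)·96.8465)/1.3=30.4274; Δ=(20.4588−96.8465)/(228.0960−139.3920)=-0.8612; B=V−Δ·S=166.8341
Node (2,2) S=259.2000: V=(p*·0.0000+(1−p*)·20.4588)/1.3=3.9344; Δ=(0.0000−20.4588)/(373.2480−228.0960)=-0.1409; B=V−Δ·S=40.4679
Node (1,0) S=110.0000: V=(p*·30.4274+(1−p*)·84.9219)/1.3=33.8854; Δ=(30.4274−84.9219)/(158.4000−96.8000)=-0.8847; B=V−Δ·S=131.1969
Node (1,1) S=180.0000: V=(p*·3.9344+(1−p*)·30.4274)/1.3=8.1213; Δ=(3.9344−30.4274)/(259.2000−158.4000)=-0.2628; B=V−Δ·S=55.4303
Node (0,0) S=125.0000: V=(p*·8.1213+(1−p*)·33.8854)/1.3=11.2018; Δ=(8.1213−33.8854)/(180.0000−110.0000)=-0.3681; B=V−Δ·S=57.2092
Self-financing check: at every node Δ·S+B equals the discounted successor values.

(0,0): Delta=-0.3681 Bond=57.2092
(1,0): Delta=-0.8847 Bond=131.1969
(1,1): Delta=-0.2628 Bond=55.4303
(2,0): Delta=-1.0000 Bond=181.7219
(2,1): Delta=-0.8612 Bond=166.8341
(2,2): Delta=-0.1409 Bond=40.4679
(3,0): Delta=-1.0000 Bond=236.2385
(3,1): Delta=-1.0000 Bond=236.2385
(3,2): Delta=-0.8329 Bond=210.4329
(3,3): Delta=0.0000 Bond=0.0000
V0=11.2018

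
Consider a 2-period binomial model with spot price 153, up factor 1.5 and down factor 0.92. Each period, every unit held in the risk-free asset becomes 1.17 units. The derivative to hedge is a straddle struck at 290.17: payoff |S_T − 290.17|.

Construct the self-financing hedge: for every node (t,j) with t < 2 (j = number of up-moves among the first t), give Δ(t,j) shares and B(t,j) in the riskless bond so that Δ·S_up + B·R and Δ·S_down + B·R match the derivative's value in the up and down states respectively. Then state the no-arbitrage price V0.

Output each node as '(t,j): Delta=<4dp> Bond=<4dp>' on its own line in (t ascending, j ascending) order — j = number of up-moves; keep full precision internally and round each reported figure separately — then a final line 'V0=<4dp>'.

(0,0): Delta=-0.5510 Bond=157.9516
(1,0): Delta=-1.0000 Bond=248.0085
(1,1): Delta=-0.1874 Bond=101.3725
V0=73.6529

The replicating-portfolio and risk-neutral prices coincide; use p* = (1.17−0.92)/(1.5−0.92) = 0.4310 for the latter.
Payoff layer (t=2): V(2,0)=160.6708, V(2,1)=79.0300, V(2,2)=54.0800
(1,0): S=140.7600. Δ = (V_up−V_dn)/(S_up−S_dn) = (79.0300−160.6708)/(211.1400−129.4992) = -1.0000. V = [p*·79.0300 + (1−p*)·160.6708]/1.17 = 107.2485. B = V − Δ·S = 248.0085.
(1,1): S=229.5000. Δ = (V_up−V_dn)/(S_up−S_dn) = (54.0800−79.0300)/(344.2500−211.1400) = -0.1874. V = [p*·54.0800 + (1−p*)·79.0300]/1.17 = 58.3553. B = V − Δ·S = 101.3725.
(0,0): S=153.0000. Δ = (V_up−V_dn)/(S_up−S_dn) = (58.3553−107.2485)/(229.5000−140.7600) = -0.5510. V = [p*·58.3553 + (1−p*)·107.2485]/1.17 = 73.6529. B = V − Δ·S = 157.9516.
Check: Δ(0,0)·S0 + B(0,0) = 73.6529 = V0.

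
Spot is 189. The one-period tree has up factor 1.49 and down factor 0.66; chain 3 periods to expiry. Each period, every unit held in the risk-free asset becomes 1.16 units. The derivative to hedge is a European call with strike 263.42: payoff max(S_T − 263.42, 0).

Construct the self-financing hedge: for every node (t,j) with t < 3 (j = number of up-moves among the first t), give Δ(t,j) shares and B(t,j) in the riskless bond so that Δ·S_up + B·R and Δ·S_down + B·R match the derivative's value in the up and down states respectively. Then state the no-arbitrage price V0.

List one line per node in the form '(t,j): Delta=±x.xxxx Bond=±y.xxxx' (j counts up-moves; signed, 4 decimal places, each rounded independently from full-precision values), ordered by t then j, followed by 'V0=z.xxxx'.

(0,0): Delta=0.6294 Bond=-64.5415
(1,0): Delta=0.0678 Bond=-4.8113
(1,1): Delta=0.7936 Bond=-121.1056
(2,0): Delta=0.0000 Bond=0.0000
(2,1): Delta=0.0876 Bond=-9.2647
(2,2): Delta=1.0000 Bond=-227.0862
V0=54.4177

Under the risk-neutral measure, an up-move has probability p* = (R−d)/(u−d) = 0.6024 and values discount at R = 1.16.
At expiry t=3: V(3,0)=0.0000, V(3,1)=0.0000, V(3,2)=13.5153, V(3,3)=361.7824
  t=2,j=0: stock 82.3284 → up 122.6693 (V=0.0000), down 54.3367 (V=0.0000). Price 0.0000; hedge Δ=0.0000, bond B=0.0000.
  t=2,j=1: stock 185.8626 → up 276.9353 (V=13.5153), down 122.6693 (V=0.0000). Price 7.0187; hedge Δ=0.0876, bond B=-9.2647.
  t=2,j=2: stock 419.5989 → up 625.2024 (V=361.7824), down 276.9353 (V=13.5153). Price 192.5127; hedge Δ=1.0000, bond B=-227.0862.
  t=1,j=0: stock 124.7400 → up 185.8626 (V=7.0187), down 82.3284 (V=0.0000). Price 3.6450; hedge Δ=0.0678, bond B=-4.8113.
  t=1,j=1: stock 281.6100 → up 419.5989 (V=192.5127), down 185.8626 (V=7.0187). Price 102.3811; hedge Δ=0.7936, bond B=-121.1056.
  t=0,j=0: stock 189.0000 → up 281.6100 (V=102.3811), down 124.7400 (V=3.6450). Price 54.4177; hedge Δ=0.6294, bond B=-64.5415.
Check: Δ(0,0)·S0 + B(0,0) = 54.4177 = V0.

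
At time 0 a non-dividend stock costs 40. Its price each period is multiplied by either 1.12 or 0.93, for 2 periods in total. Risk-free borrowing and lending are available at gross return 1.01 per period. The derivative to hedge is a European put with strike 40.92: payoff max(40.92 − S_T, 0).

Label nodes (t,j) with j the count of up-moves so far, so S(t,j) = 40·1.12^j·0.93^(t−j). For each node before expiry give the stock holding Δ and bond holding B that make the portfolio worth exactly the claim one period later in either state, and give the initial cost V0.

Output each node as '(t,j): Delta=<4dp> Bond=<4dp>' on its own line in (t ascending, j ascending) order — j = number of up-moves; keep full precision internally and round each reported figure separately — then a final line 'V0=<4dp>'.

(0,0): Delta=-0.4770 Bond=21.1569
(1,0): Delta=-0.8947 Bond=36.9092
(1,1): Delta=0.0000 Bond=0.0000
V0=2.0779

Since d<R<u, set p* = (R−d)/(u−d) = 0.4211; price each node as the discounted p*-expectation of its children.
Payoff layer (t=2): V(2,0)=6.3240, V(2,1)=0.0000, V(2,2)=0.0000
(1,0): S=37.2000. Δ = (V_up−V_dn)/(S_up−S_dn) = (0.0000−6.3240)/(41.6640−34.5960) = -0.8947. V = [p*·0.0000 + (1−p*)·6.3240]/1.01 = 3.6250. B = V − Δ·S = 36.9092.
(1,1): S=44.8000. Δ = (V_up−V_dn)/(S_up−S_dn) = (0.0000−0.0000)/(50.1760−41.6640) = 0.0000. V = [p*·0.0000 + (1−p*)·0.0000]/1.01 = 0.0000. B = V − Δ·S = 0.0000.
(0,0): S=40.0000. Δ = (V_up−V_dn)/(S_up−S_dn) = (0.0000−3.6250)/(44.8000−37.2000) = -0.4770. V = [p*·0.0000 + (1−p*)·3.6250]/1.01 = 2.0779. B = V − Δ·S = 21.1569.
Root portfolio cost Δ·40+B reproduces V0=2.0779.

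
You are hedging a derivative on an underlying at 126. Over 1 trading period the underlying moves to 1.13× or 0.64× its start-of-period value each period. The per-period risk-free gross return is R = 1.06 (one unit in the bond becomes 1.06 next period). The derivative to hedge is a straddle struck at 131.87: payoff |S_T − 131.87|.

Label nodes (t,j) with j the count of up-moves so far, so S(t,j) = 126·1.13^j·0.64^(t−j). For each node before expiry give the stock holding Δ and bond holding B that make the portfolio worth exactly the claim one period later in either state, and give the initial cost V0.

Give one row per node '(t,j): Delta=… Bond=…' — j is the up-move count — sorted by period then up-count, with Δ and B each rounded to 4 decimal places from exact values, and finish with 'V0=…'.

No-arbitrage ⇒ martingale measure with p* = (R−d)/(u−d) = 0.8571.
Terminal values V(1,·): V(1,0)=51.2300, V(1,1)=10.5100
Node (0,0) S=126.0000: V=(p*·10.5100+(1−p*)·51.2300)/1.06=15.4030; Δ=(10.5100−51.2300)/(142.3800−80.6400)=-0.6595; B=V−Δ·S=98.5050
Check: Δ(0,0)·S0 + B(0,0) = 15.4030 = V0.

(0,0): Delta=-0.6595 Bond=98.5050
V0=15.4030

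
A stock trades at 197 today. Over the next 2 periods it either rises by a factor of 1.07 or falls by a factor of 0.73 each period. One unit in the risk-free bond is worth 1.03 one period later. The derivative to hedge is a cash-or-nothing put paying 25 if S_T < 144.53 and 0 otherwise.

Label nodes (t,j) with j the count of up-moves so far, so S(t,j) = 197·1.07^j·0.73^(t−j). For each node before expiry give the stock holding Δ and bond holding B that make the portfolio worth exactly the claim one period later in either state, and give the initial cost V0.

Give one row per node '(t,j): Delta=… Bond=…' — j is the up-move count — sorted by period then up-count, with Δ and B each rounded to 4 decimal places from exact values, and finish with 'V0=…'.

(0,0): Delta=-0.0426 Bond=8.7247
(1,0): Delta=-0.5113 Bond=76.3849
(1,1): Delta=0.0000 Bond=0.0000
V0=0.3262

The replicating-portfolio and risk-neutral prices coincide; use p* = (1.03−0.73)/(1.07−0.73) = 0.8824 for the latter.
Terminal payoffs: V(2,0)=25.0000, V(2,1)=0.0000, V(2,2)=0.0000
(1,0): S=143.8100. Δ = (V_up−V_dn)/(S_up−S_dn) = (0.0000−25.0000)/(153.8767−104.9813) = -0.5113. V = [p*·0.0000 + (1−p*)·25.0000]/1.03 = 2.8555. B = V − Δ·S = 76.3849.
(1,1): S=210.7900. Δ = (V_up−V_dn)/(S_up−S_dn) = (0.0000−0.0000)/(225.5453−153.8767) = 0.0000. V = [p*·0.0000 + (1−p*)·0.0000]/1.03 = 0.0000. B = V − Δ·S = 0.0000.
(0,0): S=197.0000. Δ = (V_up−V_dn)/(S_up−S_dn) = (0.0000−2.8555)/(210.7900−143.8100) = -0.0426. V = [p*·0.0000 + (1−p*)·2.8555]/1.03 = 0.3262. B = V − Δ·S = 8.7247.
Check: Δ(0,0)·S0 + B(0,0) = 0.3262 = V0.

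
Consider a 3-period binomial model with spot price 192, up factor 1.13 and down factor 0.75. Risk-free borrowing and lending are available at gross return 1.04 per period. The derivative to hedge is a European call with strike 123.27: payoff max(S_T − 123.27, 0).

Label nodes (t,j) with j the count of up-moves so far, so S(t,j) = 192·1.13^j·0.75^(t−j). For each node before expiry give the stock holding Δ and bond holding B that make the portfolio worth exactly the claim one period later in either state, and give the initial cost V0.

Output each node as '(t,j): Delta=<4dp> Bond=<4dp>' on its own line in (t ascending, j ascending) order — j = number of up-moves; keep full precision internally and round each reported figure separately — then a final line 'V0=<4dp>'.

(0,0): Delta=0.9652 Bond=-102.2640
(1,0): Delta=0.8127 Bond=-84.3964
(1,1): Delta=0.9966 Bond=-113.1691
(2,0): Delta=0.0000 Bond=0.0000
(2,1): Delta=0.9801 Bond=-115.0119
(2,2): Delta=1.0000 Bond=-118.5288
V0=83.0531

Under the risk-neutral measure, an up-move has probability p* = (R−d)/(u−d) = 0.7632 and values discount at R = 1.04.
At expiry t=3: V(3,0)=0.0000, V(3,1)=0.0000, V(3,2)=60.6036, V(3,3)=153.7662
  t=2,j=0: stock 108.0000 → up 122.0400 (V=0.0000), down 81.0000 (V=0.0000). Price 0.0000; hedge Δ=0.0000, bond B=0.0000.
  t=2,j=1: stock 162.7200 → up 183.8736 (V=60.6036), down 122.0400 (V=0.0000). Price 44.4713; hedge Δ=0.9801, bond B=-115.0119.
  t=2,j=2: stock 245.1648 → up 277.0362 (V=153.7662), down 183.8736 (V=60.6036). Price 126.6360; hedge Δ=1.0000, bond B=-118.5288.
  t=1,j=0: stock 144.0000 → up 162.7200 (V=44.4713), down 108.0000 (V=0.0000). Price 32.6333; hedge Δ=0.8127, bond B=-84.3964.
  t=1,j=1: stock 216.9600 → up 245.1648 (V=126.6360), down 162.7200 (V=44.4713). Price 103.0537; hedge Δ=0.9966, bond B=-113.1691.
  t=0,j=0: stock 192.0000 → up 216.9600 (V=103.0537), down 144.0000 (V=32.6333). Price 83.0531; hedge Δ=0.9652, bond B=-102.2640.
Each (Δ,B) replicates both successor values, so the strategy is self-financing and V0 is arbitrage-free.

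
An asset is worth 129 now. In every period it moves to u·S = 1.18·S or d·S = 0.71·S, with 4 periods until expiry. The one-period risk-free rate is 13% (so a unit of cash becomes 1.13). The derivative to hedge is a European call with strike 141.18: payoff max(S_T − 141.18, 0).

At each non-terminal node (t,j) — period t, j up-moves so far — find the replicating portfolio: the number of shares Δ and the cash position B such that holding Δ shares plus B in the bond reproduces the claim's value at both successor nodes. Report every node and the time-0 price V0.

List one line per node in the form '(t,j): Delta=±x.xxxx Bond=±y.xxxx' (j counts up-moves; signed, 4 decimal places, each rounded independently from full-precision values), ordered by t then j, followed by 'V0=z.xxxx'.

Risk-neutral probability p* = (R−d)/(u−d) = (1.13−0.71)/(1.18−0.71) = 0.8936.
Terminal values V(4,·): V(4,0)=0.0000, V(4,1)=0.0000, V(4,2)=0.0000, V(4,3)=9.3053, V(4,4)=108.9223
Node (3,0) S=46.1705: V=(p*·0.0000+(1−p*)·0.0000)/1.13=0.0000; Δ=(0.0000−0.0000)/(54.4812−32.7811)=0.0000; B=V−Δ·S=0.0000
Node (3,1) S=76.7341: V=(p*·0.0000+(1−p*)·0.0000)/1.13=0.0000; Δ=(0.0000−0.0000)/(90.5462−54.4812)=0.0000; B=V−Δ·S=0.0000
Node (3,2) S=127.5299: V=(p*·9.3053+(1−p*)·0.0000)/1.13=7.3587; Δ=(9.3053−0.0000)/(150.4853−90.5462)=0.1552; B=V−Δ·S=-12.4398
Node (3,3) S=211.9511: V=(p*·108.9223+(1−p*)·9.3053)/1.13=87.0131; Δ=(108.9223−9.3053)/(250.1023−150.4853)=1.0000; B=V−Δ·S=-124.9381
Node (2,0) S=65.0289: V=(p*·0.0000+(1−p*)·0.0000)/1.13=0.0000; Δ=(0.0000−0.0000)/(76.7341−46.1705)=0.0000; B=V−Δ·S=0.0000
Node (2,1) S=108.0762: V=(p*·7.3587+(1−p*)·0.0000)/1.13=5.8194; Δ=(7.3587−0.0000)/(127.5299−76.7341)=0.1449; B=V−Δ·S=-9.8375
Node (2,2) S=179.6196: V=(p*·87.0131+(1−p*)·7.3587)/1.13=69.5037; Δ=(87.0131−7.3587)/(211.9511−127.5299)=0.9435; B=V−Δ·S=-99.9736
Node (1,0) S=91.5900: V=(p*·5.8194+(1−p*)·0.0000)/1.13=4.6020; Δ=(5.8194−0.0000)/(108.0762−65.0289)=0.1352; B=V−Δ·S=-7.7796
Node (1,1) S=152.2200: V=(p*·69.5037+(1−p*)·5.8194)/1.13=55.5122; Δ=(69.5037−5.8194)/(179.6196−108.0762)=0.8901; B=V−Δ·S=-79.9864
Node (0,0) S=129.0000: V=(p*·55.5122+(1−p*)·4.6020)/1.13=44.3329; Δ=(55.5122−4.6020)/(152.2200−91.5900)=0.8397; B=V−Δ·S=-63.9866
Each (Δ,B) replicates both successor values, so the strategy is self-financing and V0 is arbitrage-free.

(0,0): Delta=0.8397 Bond=-63.9866
(1,0): Delta=0.1352 Bond=-7.7796
(1,1): Delta=0.8901 Bond=-79.9864
(2,0): Delta=0.0000 Bond=0.0000
(2,1): Delta=0.1449 Bond=-9.8375
(2,2): Delta=0.9435 Bond=-99.9736
(3,0): Delta=0.0000 Bond=0.0000
(3,1): Delta=0.0000 Bond=0.0000
(3,2): Delta=0.1552 Bond=-12.4398
(3,3): Delta=1.0000 Bond=-124.9381
V0=44.3329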